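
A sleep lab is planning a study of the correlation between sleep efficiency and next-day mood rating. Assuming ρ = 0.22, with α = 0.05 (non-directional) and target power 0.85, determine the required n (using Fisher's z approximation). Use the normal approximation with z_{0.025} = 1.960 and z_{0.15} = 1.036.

n = 183

Fisher's z: C = ½·ln((1+r)/(1−r)) = ½·ln(1.5641) = 0.2237.
n = ((z_{α/2} + z_β)/C)² + 3.
(1.960 + 1.036) / 0.2237 = 2.996 / 0.2237 = 13.393.
n = 13.393² + 3 = 179.37 + 3 = 182.4.
Round up.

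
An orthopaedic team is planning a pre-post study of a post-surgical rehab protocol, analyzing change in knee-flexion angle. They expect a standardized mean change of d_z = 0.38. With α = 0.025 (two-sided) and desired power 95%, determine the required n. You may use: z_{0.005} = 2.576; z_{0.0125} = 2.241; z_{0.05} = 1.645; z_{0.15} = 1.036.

For a paired (one-sample on differences) test: n = ((z_{α/2} + z_β) / d)².
z_{α/2} + z_β = 2.241 + 1.645 = 3.886.
n = (3.886 / 0.38)² = 10.226² = 104.58.
Round up.

n = 105 pairs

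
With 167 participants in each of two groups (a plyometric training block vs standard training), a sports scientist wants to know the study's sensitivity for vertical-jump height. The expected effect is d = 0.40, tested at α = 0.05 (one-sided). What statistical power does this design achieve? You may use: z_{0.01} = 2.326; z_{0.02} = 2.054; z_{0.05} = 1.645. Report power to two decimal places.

power ≈ 0.98

For two equal groups, power = Φ(d·√(n/2) − z_{α}).
d·√(n/2) = 0.40 × √(167/2) = 0.40 × 9.138 = 3.655.
z_β = 3.655 − 1.645 = 2.010.
Power = Φ(2.010) = 0.978.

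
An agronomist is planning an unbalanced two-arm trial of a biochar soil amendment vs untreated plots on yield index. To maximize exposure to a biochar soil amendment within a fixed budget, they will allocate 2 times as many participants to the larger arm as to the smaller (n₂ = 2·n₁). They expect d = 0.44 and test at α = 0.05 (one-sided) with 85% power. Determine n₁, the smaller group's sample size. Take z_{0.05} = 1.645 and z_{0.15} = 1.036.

With allocation ratio k = n₂/n₁ = 2, Var(x̄₁−x̄₂) = σ²(1/n₁ + 1/(k·n₁)) = σ²·(k+1)/(k·n₁).
So n₁ = (1 + 1/k)·((z_{α} + z_β)/d)² = 1.500 × (2.681/0.44)².
n₁ = 1.500 × 37.13 = 55.7.
Round up: n₁ = 56, giving n₂ = 2 × 56 = 112.

n₁ = 56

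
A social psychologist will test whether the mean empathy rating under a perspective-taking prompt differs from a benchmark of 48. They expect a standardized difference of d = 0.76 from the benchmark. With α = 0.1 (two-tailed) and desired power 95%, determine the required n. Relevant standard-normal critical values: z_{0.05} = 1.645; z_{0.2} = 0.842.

n = 19

For a one-sample test: n = ((z_{α/2} + z_β) / d)².
z_{α/2} + z_β = 1.645 + 1.645 = 3.290.
n = (3.290 / 0.76)² = 4.329² = 18.74.
Round up.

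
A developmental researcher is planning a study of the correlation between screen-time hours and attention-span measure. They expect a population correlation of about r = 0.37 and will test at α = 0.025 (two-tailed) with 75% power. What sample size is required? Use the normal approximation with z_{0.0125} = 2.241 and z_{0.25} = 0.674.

n = 60

Fisher's z: C = ½·ln((1+r)/(1−r)) = ½·ln(2.1746) = 0.3884.
n = ((z_{α/2} + z_β)/C)² + 3.
(2.241 + 0.674) / 0.3884 = 2.915 / 0.3884 = 7.505.
n = 7.505² + 3 = 56.33 + 3 = 59.3.
Round up.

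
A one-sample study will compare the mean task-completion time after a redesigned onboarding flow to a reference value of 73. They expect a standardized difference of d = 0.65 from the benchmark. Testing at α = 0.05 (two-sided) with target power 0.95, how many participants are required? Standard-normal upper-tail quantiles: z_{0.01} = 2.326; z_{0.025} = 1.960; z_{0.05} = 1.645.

For a one-sample test: n = ((z_{α/2} + z_β) / d)².
z_{α/2} + z_β = 1.960 + 1.645 = 3.605.
n = (3.605 / 0.65)² = 5.546² = 30.76.
Round up.

n = 31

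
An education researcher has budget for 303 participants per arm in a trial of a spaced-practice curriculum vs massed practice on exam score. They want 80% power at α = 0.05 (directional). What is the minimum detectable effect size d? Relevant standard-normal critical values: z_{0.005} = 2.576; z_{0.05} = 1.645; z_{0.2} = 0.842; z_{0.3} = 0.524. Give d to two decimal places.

d_min ≈ 0.20

For two independent groups of n = 303 each: d_min = (z_{α} + z_β)·√(2/n).
z-sum = 1.645 + 0.842 = 2.487.
d_min = 2.487 × √(2/303) = 2.487 × 0.0812 = 0.202.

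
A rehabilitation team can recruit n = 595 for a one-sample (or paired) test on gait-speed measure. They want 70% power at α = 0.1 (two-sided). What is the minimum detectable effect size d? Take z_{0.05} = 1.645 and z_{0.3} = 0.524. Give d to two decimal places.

d_min ≈ 0.09

For a single sample (or paired design) of n = 595: d_min = (z_{α/2} + z_β)/√n.
z-sum = 1.645 + 0.524 = 2.169.
d_min = 2.169 / √595 = 2.169 / 24.393 = 0.089.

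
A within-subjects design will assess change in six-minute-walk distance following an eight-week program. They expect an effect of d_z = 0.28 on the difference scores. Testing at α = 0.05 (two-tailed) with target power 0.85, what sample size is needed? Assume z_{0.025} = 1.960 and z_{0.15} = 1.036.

For a paired (one-sample on differences) test: n = ((z_{α/2} + z_β) / d)².
z_{α/2} + z_β = 1.960 + 1.036 = 2.996.
n = (2.996 / 0.28)² = 10.700² = 114.49.
Round up.

n = 115 pairs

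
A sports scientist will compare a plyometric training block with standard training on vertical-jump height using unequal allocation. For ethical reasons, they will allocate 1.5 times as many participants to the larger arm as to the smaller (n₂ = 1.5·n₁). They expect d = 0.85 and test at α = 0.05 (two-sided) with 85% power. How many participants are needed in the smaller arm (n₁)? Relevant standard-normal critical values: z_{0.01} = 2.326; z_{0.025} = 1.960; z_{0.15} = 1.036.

n₁ = 21

With allocation ratio k = n₂/n₁ = 1.5, Var(x̄₁−x̄₂) = σ²(1/n₁ + 1/(k·n₁)) = σ²·(k+1)/(k·n₁).
So n₁ = (1 + 1/k)·((z_{α/2} + z_β)/d)² = 1.667 × (2.996/0.85)².
n₁ = 1.667 × 12.42 = 20.7.
Round up: n₁ = 21, giving n₂ = ⌈1.5 × 21⌉ = ⌈31.5⌉ = 32.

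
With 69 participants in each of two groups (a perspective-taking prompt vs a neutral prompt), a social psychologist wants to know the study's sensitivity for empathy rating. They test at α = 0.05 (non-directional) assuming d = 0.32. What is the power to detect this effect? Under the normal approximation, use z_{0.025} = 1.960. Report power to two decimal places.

For two equal groups, power = Φ(d·√(n/2) − z_{α/2}).
d·√(n/2) = 0.32 × √(69/2) = 0.32 × 5.874 = 1.880.
z_β = 1.880 − 1.960 = -0.080.
Power = Φ(-0.080) = 0.468.

power ≈ 0.47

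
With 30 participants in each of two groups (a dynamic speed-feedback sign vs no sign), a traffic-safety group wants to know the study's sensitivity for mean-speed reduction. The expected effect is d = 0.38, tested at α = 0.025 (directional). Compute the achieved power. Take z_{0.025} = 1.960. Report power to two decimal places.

For two equal groups, power = Φ(d·√(n/2) − z_{α}).
d·√(n/2) = 0.38 × √(30/2) = 0.38 × 3.873 = 1.472.
z_β = 1.472 − 1.960 = -0.488.
Power = Φ(-0.488) = 0.313.

power ≈ 0.31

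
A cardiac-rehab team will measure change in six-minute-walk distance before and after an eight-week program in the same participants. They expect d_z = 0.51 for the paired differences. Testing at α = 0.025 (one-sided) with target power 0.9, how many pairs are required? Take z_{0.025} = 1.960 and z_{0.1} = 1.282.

n = 41 pairs

For a paired (one-sample on differences) test: n = ((z_{α} + z_β) / d)².
z_{α} + z_β = 1.960 + 1.282 = 3.242.
n = (3.242 / 0.51)² = 6.357² = 40.41.
Round up.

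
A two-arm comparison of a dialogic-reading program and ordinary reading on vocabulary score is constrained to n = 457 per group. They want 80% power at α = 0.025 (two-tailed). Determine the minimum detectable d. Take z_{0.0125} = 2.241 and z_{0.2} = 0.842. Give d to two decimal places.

d_min ≈ 0.20

For two independent groups of n = 457 each: d_min = (z_{α/2} + z_β)·√(2/n).
z-sum = 2.241 + 0.842 = 3.083.
d_min = 3.083 × √(2/457) = 3.083 × 0.0662 = 0.204.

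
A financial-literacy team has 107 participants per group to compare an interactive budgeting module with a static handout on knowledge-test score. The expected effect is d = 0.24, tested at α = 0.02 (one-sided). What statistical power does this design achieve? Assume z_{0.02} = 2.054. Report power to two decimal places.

For two equal groups, power = Φ(d·√(n/2) − z_{α}).
d·√(n/2) = 0.24 × √(107/2) = 0.24 × 7.314 = 1.755.
z_β = 1.755 − 2.054 = -0.299.
Power = Φ(-0.299) = 0.383.

power ≈ 0.38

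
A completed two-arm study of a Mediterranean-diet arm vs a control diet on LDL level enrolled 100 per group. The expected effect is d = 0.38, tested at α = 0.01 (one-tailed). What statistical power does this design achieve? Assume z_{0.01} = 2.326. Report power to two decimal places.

For two equal groups, power = Φ(d·√(n/2) − z_{α}).
d·√(n/2) = 0.38 × √(100/2) = 0.38 × 7.071 = 2.687.
z_β = 2.687 − 2.326 = 0.361.
Power = Φ(0.361) = 0.641.

power ≈ 0.64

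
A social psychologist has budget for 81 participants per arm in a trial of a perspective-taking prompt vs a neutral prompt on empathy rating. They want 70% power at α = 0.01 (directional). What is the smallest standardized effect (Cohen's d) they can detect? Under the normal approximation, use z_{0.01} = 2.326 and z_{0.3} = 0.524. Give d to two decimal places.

For two independent groups of n = 81 each: d_min = (z_{α} + z_β)·√(2/n).
z-sum = 2.326 + 0.524 = 2.850.
d_min = 2.850 × √(2/81) = 2.850 × 0.1571 = 0.448.

d_min ≈ 0.45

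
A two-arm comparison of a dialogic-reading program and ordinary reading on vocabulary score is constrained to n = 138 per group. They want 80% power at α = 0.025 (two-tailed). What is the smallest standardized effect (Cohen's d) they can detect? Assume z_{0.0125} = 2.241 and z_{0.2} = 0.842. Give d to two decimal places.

d_min ≈ 0.37

For two independent groups of n = 138 each: d_min = (z_{α/2} + z_β)·√(2/n).
z-sum = 2.241 + 0.842 = 3.083.
d_min = 3.083 × √(2/138) = 3.083 × 0.1204 = 0.371.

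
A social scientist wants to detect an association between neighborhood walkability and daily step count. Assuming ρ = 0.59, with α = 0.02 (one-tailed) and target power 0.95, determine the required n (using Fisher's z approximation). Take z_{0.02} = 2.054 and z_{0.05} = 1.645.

Fisher's z: C = ½·ln((1+r)/(1−r)) = ½·ln(3.8780) = 0.6777.
n = ((z_{α} + z_β)/C)² + 3.
(2.054 + 1.645) / 0.6777 = 3.699 / 0.6777 = 5.458.
n = 5.458² + 3 = 29.79 + 3 = 32.8.
Round up.

n = 33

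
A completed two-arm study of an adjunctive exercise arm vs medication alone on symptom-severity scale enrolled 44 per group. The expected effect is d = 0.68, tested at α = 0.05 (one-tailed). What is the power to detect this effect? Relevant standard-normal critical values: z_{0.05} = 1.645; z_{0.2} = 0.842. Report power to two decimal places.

power ≈ 0.94

For two equal groups, power = Φ(d·√(n/2) − z_{α}).
d·√(n/2) = 0.68 × √(44/2) = 0.68 × 4.690 = 3.189.
z_β = 3.189 − 1.645 = 1.544.
Power = Φ(1.544) = 0.939.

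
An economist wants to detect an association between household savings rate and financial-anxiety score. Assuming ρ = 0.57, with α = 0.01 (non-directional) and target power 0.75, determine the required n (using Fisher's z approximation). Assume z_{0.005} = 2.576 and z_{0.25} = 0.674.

Fisher's z: C = ½·ln((1+r)/(1−r)) = ½·ln(3.6512) = 0.6475.
n = ((z_{α/2} + z_β)/C)² + 3.
(2.576 + 0.674) / 0.6475 = 3.250 / 0.6475 = 5.019.
n = 5.019² + 3 = 25.19 + 3 = 28.2.
Round up.

n = 29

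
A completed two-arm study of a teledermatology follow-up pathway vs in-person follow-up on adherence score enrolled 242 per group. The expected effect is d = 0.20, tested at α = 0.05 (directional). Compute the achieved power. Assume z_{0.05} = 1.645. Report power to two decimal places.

For two equal groups, power = Φ(d·√(n/2) − z_{α}).
d·√(n/2) = 0.20 × √(242/2) = 0.20 × 11.000 = 2.200.
z_β = 2.200 − 1.645 = 0.555.
Power = Φ(0.555) = 0.711.

power ≈ 0.71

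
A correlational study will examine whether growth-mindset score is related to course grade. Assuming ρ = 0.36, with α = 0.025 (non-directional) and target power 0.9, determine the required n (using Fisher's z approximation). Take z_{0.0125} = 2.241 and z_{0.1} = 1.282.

n = 91

Fisher's z: C = ½·ln((1+r)/(1−r)) = ½·ln(2.1250) = 0.3769.
n = ((z_{α/2} + z_β)/C)² + 3.
(2.241 + 1.282) / 0.3769 = 3.523 / 0.3769 = 9.347.
n = 9.347² + 3 = 87.37 + 3 = 90.4.
Round up.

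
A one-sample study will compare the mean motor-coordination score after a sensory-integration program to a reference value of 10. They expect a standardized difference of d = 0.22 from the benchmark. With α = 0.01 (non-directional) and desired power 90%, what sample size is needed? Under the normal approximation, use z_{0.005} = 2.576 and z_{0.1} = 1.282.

For a one-sample test: n = ((z_{α/2} + z_β) / d)².
z_{α/2} + z_β = 2.576 + 1.282 = 3.858.
n = (3.858 / 0.22)² = 17.536² = 307.52.
Round up.

n = 308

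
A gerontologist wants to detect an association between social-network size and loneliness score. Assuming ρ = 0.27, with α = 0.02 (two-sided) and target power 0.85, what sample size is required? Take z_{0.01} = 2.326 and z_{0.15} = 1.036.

n = 151

Fisher's z: C = ½·ln((1+r)/(1−r)) = ½·ln(1.7397) = 0.2769.
n = ((z_{α/2} + z_β)/C)² + 3.
(2.326 + 1.036) / 0.2769 = 3.362 / 0.2769 = 12.142.
n = 12.142² + 3 = 147.42 + 3 = 150.4.
Round up.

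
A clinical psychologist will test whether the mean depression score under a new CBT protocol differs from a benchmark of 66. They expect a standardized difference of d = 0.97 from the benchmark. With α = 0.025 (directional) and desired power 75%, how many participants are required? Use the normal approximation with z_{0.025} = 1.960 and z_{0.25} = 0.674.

For a one-sample test: n = ((z_{α} + z_β) / d)².
z_{α} + z_β = 1.960 + 0.674 = 2.634.
n = (2.634 / 0.97)² = 2.715² = 7.37.
Round up.

n = 8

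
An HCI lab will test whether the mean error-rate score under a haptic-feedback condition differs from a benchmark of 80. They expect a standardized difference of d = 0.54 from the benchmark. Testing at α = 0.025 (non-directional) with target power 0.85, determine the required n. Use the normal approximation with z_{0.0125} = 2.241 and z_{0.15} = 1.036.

n = 37

For a one-sample test: n = ((z_{α/2} + z_β) / d)².
z_{α/2} + z_β = 2.241 + 1.036 = 3.277.
n = (3.277 / 0.54)² = 6.069² = 36.83.
Round up.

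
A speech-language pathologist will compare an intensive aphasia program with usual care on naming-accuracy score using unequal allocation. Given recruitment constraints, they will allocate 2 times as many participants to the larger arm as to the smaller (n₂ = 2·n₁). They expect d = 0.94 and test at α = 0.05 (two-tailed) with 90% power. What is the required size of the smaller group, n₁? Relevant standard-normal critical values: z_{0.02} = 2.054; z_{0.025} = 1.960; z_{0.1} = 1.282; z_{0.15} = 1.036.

n₁ = 18

With allocation ratio k = n₂/n₁ = 2, Var(x̄₁−x̄₂) = σ²(1/n₁ + 1/(k·n₁)) = σ²·(k+1)/(k·n₁).
So n₁ = (1 + 1/k)·((z_{α/2} + z_β)/d)² = 1.500 × (3.242/0.94)².
n₁ = 1.500 × 11.90 = 17.8.
Round up: n₁ = 18, giving n₂ = 2 × 18 = 36.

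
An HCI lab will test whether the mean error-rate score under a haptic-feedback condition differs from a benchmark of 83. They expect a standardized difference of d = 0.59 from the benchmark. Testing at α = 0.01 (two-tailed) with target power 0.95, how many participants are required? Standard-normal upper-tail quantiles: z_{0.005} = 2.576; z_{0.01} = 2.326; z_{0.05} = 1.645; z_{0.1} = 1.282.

For a one-sample test: n = ((z_{α/2} + z_β) / d)².
z_{α/2} + z_β = 2.576 + 1.645 = 4.221.
n = (4.221 / 0.59)² = 7.154² = 51.18.
Round up.

n = 52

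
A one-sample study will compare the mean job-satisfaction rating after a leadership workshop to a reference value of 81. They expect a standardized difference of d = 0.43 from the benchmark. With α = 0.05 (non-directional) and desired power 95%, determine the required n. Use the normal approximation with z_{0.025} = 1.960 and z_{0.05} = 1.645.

For a one-sample test: n = ((z_{α/2} + z_β) / d)².
z_{α/2} + z_β = 1.960 + 1.645 = 3.605.
n = (3.605 / 0.43)² = 8.384² = 70.29.
Round up.

n = 71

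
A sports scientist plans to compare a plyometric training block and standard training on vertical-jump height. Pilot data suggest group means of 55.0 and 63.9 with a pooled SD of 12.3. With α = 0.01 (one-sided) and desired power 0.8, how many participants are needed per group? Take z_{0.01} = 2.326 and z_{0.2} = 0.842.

Cohen's d = |M₁ − M₂| / SD_pooled = |55.0 − 63.9| / 12.3 = 8.9 / 12.3 = 0.724.
For two independent groups with equal n: n = 2·((z_{α} + z_β) / d)².
z_{α} + z_β = 2.326 + 0.842 = 3.168.
n = 2 × (3.168 / 0.724)² = 2 × 4.376² = 2 × 19.15 = 38.3.
Round up to the next whole participant.

n = 39 per group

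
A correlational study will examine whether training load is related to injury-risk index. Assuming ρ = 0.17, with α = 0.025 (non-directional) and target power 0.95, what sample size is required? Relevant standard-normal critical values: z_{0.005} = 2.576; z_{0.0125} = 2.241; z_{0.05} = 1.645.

n = 516

Fisher's z: C = ½·ln((1+r)/(1−r)) = ½·ln(1.4096) = 0.1717.
n = ((z_{α/2} + z_β)/C)² + 3.
(2.241 + 1.645) / 0.1717 = 3.886 / 0.1717 = 22.632.
n = 22.632² + 3 = 512.23 + 3 = 515.2.
Round up.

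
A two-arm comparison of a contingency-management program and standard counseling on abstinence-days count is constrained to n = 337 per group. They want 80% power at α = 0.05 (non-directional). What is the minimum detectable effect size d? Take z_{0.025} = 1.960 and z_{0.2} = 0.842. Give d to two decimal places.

For two independent groups of n = 337 each: d_min = (z_{α/2} + z_β)·√(2/n).
z-sum = 1.960 + 0.842 = 2.802.
d_min = 2.802 × √(2/337) = 2.802 × 0.0770 = 0.216.

d_min ≈ 0.22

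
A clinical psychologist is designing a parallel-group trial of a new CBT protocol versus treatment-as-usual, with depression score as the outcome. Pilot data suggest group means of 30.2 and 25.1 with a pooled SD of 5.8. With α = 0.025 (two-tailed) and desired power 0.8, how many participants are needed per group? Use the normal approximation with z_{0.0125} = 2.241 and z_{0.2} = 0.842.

Cohen's d = |M₁ − M₂| / SD_pooled = |30.2 − 25.1| / 5.8 = 5.1 / 5.8 = 0.879.
For two independent groups with equal n: n = 2·((z_{α/2} + z_β) / d)².
z_{α/2} + z_β = 2.241 + 0.842 = 3.083.
n = 2 × (3.083 / 0.879)² = 2 × 3.507² = 2 × 12.30 = 24.6.
Round up to the next whole participant.

n = 25 per group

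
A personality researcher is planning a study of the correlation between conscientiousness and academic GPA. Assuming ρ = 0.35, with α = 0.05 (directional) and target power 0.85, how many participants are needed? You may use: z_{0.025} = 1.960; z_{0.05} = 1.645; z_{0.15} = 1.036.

Fisher's z: C = ½·ln((1+r)/(1−r)) = ½·ln(2.0769) = 0.3654.
n = ((z_{α} + z_β)/C)² + 3.
(1.645 + 1.036) / 0.3654 = 2.681 / 0.3654 = 7.337.
n = 7.337² + 3 = 53.83 + 3 = 56.8.
Round up.

n = 57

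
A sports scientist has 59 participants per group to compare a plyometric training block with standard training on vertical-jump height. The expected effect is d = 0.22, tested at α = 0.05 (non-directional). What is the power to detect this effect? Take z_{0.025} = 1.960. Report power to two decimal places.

power ≈ 0.22

For two equal groups, power = Φ(d·√(n/2) − z_{α/2}).
d·√(n/2) = 0.22 × √(59/2) = 0.22 × 5.431 = 1.195.
z_β = 1.195 − 1.960 = -0.765.
Power = Φ(-0.765) = 0.222.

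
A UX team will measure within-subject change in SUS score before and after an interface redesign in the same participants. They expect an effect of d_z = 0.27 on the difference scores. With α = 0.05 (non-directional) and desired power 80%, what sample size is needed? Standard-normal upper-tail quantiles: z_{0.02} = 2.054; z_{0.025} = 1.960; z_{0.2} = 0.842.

For a paired (one-sample on differences) test: n = ((z_{α/2} + z_β) / d)².
z_{α/2} + z_β = 1.960 + 0.842 = 2.802.
n = (2.802 / 0.27)² = 10.378² = 107.70.
Round up.

n = 108 pairs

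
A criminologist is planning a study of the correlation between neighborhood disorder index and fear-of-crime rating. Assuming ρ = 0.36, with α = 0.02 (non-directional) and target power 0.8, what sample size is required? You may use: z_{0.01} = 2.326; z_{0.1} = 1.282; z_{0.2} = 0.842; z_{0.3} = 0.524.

n = 74

Fisher's z: C = ½·ln((1+r)/(1−r)) = ½·ln(2.1250) = 0.3769.
n = ((z_{α/2} + z_β)/C)² + 3.
(2.326 + 0.842) / 0.3769 = 3.168 / 0.3769 = 8.405.
n = 8.405² + 3 = 70.65 + 3 = 73.7.
Round up.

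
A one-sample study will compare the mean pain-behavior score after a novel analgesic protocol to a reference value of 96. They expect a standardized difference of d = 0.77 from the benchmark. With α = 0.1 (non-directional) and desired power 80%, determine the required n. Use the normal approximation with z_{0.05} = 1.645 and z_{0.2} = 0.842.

n = 11

For a one-sample test: n = ((z_{α/2} + z_β) / d)².
z_{α/2} + z_β = 1.645 + 0.842 = 2.487.
n = (2.487 / 0.77)² = 3.230² = 10.43.
Round up.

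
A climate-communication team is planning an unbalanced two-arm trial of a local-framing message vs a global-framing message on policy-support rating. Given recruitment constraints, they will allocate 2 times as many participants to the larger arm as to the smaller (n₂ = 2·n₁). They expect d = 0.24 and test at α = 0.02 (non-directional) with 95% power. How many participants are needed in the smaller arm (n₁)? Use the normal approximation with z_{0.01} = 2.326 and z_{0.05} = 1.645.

With allocation ratio k = n₂/n₁ = 2, Var(x̄₁−x̄₂) = σ²(1/n₁ + 1/(k·n₁)) = σ²·(k+1)/(k·n₁).
So n₁ = (1 + 1/k)·((z_{α/2} + z_β)/d)² = 1.500 × (3.971/0.24)².
n₁ = 1.500 × 273.76 = 410.6.
Round up: n₁ = 411, giving n₂ = 2 × 411 = 822.

n₁ = 411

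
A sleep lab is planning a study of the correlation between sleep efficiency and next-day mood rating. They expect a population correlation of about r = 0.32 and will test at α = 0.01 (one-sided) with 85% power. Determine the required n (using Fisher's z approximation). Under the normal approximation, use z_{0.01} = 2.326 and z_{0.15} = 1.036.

Fisher's z: C = ½·ln((1+r)/(1−r)) = ½·ln(1.9412) = 0.3316.
n = ((z_{α} + z_β)/C)² + 3.
(2.326 + 1.036) / 0.3316 = 3.362 / 0.3316 = 10.139.
n = 10.139² + 3 = 102.79 + 3 = 105.8.
Round up.

n = 106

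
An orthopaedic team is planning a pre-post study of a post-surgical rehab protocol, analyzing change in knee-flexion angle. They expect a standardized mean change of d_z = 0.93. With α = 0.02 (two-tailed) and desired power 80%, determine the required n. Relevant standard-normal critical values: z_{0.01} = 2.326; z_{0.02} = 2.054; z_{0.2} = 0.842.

For a paired (one-sample on differences) test: n = ((z_{α/2} + z_β) / d)².
z_{α/2} + z_β = 2.326 + 0.842 = 3.168.
n = (3.168 / 0.93)² = 3.406² = 11.60.
Round up.

n = 12 pairs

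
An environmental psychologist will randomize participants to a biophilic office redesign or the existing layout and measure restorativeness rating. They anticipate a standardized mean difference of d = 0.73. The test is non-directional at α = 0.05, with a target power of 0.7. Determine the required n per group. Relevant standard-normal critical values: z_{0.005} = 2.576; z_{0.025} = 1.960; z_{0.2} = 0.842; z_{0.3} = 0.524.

For two independent groups with equal n: n = 2·((z_{α/2} + z_β) / d)².
z_{α/2} + z_β = 1.960 + 0.524 = 2.484.
n = 2 × (2.484 / 0.73)² = 2 × 3.403² = 2 × 11.58 = 23.2.
Round up to the next whole participant.

n = 24 per group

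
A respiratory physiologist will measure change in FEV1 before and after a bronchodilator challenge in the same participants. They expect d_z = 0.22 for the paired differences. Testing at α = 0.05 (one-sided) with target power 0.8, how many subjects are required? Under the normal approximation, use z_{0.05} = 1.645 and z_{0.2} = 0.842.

n = 128 pairs

For a paired (one-sample on differences) test: n = ((z_{α} + z_β) / d)².
z_{α} + z_β = 1.645 + 0.842 = 2.487.
n = (2.487 / 0.22)² = 11.305² = 127.79.
Round up.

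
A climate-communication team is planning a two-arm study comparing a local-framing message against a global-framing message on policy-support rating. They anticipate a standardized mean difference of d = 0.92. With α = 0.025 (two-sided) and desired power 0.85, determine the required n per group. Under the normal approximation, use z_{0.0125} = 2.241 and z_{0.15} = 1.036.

For two independent groups with equal n: n = 2·((z_{α/2} + z_β) / d)².
z_{α/2} + z_β = 2.241 + 1.036 = 3.277.
n = 2 × (3.277 / 0.92)² = 2 × 3.562² = 2 × 12.69 = 25.4.
Round up to the next whole participant.

n = 26 per group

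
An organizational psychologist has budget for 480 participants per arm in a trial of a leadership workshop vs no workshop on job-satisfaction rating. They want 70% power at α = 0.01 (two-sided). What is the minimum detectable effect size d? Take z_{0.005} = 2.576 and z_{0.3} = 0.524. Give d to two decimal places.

d_min ≈ 0.20

For two independent groups of n = 480 each: d_min = (z_{α/2} + z_β)·√(2/n).
z-sum = 2.576 + 0.524 = 3.100.
d_min = 3.100 × √(2/480) = 3.100 × 0.0645 = 0.200.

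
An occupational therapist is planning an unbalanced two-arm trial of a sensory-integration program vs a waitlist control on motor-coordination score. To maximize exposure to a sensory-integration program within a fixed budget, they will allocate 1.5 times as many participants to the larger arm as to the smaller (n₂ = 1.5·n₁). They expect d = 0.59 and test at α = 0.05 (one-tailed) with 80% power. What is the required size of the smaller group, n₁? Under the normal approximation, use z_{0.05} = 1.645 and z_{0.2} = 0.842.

n₁ = 30

With allocation ratio k = n₂/n₁ = 1.5, Var(x̄₁−x̄₂) = σ²(1/n₁ + 1/(k·n₁)) = σ²·(k+1)/(k·n₁).
So n₁ = (1 + 1/k)·((z_{α} + z_β)/d)² = 1.667 × (2.487/0.59)².
n₁ = 1.667 × 17.77 = 29.6.
Round up: n₁ = 30, giving n₂ = 1.5 × 30 = 45.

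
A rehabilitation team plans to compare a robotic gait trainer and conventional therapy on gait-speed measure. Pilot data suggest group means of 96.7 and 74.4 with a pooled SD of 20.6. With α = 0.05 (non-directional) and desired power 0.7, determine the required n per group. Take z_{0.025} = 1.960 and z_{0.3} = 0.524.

Cohen's d = |M₁ − M₂| / SD_pooled = |96.7 − 74.4| / 20.6 = 22.3 / 20.6 = 1.083.
For two independent groups with equal n: n = 2·((z_{α/2} + z_β) / d)².
z_{α/2} + z_β = 1.960 + 0.524 = 2.484.
n = 2 × (2.484 / 1.083)² = 2 × 2.294² = 2 × 5.26 = 10.5.
Round up to the next whole participant.

n = 11 per group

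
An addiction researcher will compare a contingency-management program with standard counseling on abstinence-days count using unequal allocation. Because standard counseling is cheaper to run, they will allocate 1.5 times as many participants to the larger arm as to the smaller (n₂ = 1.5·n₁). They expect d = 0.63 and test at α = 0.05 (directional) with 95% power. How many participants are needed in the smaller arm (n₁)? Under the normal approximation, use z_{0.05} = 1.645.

With allocation ratio k = n₂/n₁ = 1.5, Var(x̄₁−x̄₂) = σ²(1/n₁ + 1/(k·n₁)) = σ²·(k+1)/(k·n₁).
So n₁ = (1 + 1/k)·((z_{α} + z_β)/d)² = 1.667 × (3.290/0.63)².
n₁ = 1.667 × 27.27 = 45.5.
Round up: n₁ = 46, giving n₂ = 1.5 × 46 = 69.

n₁ = 46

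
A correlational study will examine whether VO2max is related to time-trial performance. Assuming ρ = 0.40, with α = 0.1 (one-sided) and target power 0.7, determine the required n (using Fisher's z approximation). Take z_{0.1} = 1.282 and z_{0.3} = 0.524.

Fisher's z: C = ½·ln((1+r)/(1−r)) = ½·ln(2.3333) = 0.4236.
n = ((z_{α} + z_β)/C)² + 3.
(1.282 + 0.524) / 0.4236 = 1.806 / 0.4236 = 4.263.
n = 4.263² + 3 = 18.18 + 3 = 21.2.
Round up.

n = 22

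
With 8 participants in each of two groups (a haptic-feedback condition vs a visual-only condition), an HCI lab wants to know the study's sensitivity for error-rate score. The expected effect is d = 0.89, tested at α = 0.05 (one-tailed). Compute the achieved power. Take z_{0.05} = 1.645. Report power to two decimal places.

For two equal groups, power = Φ(d·√(n/2) − z_{α}).
d·√(n/2) = 0.89 × √(8/2) = 0.89 × 2.000 = 1.780.
z_β = 1.780 − 1.645 = 0.135.
Power = Φ(0.135) = 0.554.

power ≈ 0.55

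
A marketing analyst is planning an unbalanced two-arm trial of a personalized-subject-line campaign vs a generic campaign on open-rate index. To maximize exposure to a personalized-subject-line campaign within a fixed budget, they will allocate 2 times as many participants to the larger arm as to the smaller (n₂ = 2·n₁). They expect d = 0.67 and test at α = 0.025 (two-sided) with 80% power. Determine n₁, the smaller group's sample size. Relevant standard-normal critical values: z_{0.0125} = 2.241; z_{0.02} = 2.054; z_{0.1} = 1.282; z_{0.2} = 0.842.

With allocation ratio k = n₂/n₁ = 2, Var(x̄₁−x̄₂) = σ²(1/n₁ + 1/(k·n₁)) = σ²·(k+1)/(k·n₁).
So n₁ = (1 + 1/k)·((z_{α/2} + z_β)/d)² = 1.500 × (3.083/0.67)².
n₁ = 1.500 × 21.17 = 31.8.
Round up: n₁ = 32, giving n₂ = 2 × 32 = 64.

n₁ = 32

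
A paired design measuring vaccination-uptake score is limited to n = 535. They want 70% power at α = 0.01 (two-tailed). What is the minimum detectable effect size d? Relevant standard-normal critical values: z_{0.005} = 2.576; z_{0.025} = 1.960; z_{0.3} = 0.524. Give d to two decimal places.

d_min ≈ 0.13

For a single sample (or paired design) of n = 535: d_min = (z_{α/2} + z_β)/√n.
z-sum = 2.576 + 0.524 = 3.100.
d_min = 3.100 / √535 = 3.100 / 23.130 = 0.134.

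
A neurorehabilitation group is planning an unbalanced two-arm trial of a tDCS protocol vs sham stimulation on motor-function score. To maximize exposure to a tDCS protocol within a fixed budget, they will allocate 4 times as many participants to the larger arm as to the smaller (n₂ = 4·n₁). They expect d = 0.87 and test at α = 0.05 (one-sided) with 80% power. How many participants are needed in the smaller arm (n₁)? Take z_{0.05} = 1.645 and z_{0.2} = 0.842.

With allocation ratio k = n₂/n₁ = 4, Var(x̄₁−x̄₂) = σ²(1/n₁ + 1/(k·n₁)) = σ²·(k+1)/(k·n₁).
So n₁ = (1 + 1/k)·((z_{α} + z_β)/d)² = 1.250 × (2.487/0.87)².
n₁ = 1.250 × 8.17 = 10.2.
Round up: n₁ = 11, giving n₂ = 4 × 11 = 44.

n₁ = 11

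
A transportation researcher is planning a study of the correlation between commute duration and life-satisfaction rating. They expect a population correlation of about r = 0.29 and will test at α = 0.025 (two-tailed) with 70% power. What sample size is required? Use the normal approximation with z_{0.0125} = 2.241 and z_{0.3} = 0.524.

Fisher's z: C = ½·ln((1+r)/(1−r)) = ½·ln(1.8169) = 0.2986.
n = ((z_{α/2} + z_β)/C)² + 3.
(2.241 + 0.524) / 0.2986 = 2.765 / 0.2986 = 9.260.
n = 9.260² + 3 = 85.75 + 3 = 88.7.
Round up.

n = 89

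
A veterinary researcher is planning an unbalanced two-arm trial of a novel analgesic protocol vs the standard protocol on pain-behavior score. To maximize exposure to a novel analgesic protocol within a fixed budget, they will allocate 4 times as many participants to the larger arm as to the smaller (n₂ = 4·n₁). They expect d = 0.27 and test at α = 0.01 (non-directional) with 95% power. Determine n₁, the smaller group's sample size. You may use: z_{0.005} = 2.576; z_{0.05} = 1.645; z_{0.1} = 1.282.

With allocation ratio k = n₂/n₁ = 4, Var(x̄₁−x̄₂) = σ²(1/n₁ + 1/(k·n₁)) = σ²·(k+1)/(k·n₁).
So n₁ = (1 + 1/k)·((z_{α/2} + z_β)/d)² = 1.250 × (4.221/0.27)².
n₁ = 1.250 × 244.40 = 305.5.
Round up: n₁ = 306, giving n₂ = 4 × 306 = 1224.

n₁ = 306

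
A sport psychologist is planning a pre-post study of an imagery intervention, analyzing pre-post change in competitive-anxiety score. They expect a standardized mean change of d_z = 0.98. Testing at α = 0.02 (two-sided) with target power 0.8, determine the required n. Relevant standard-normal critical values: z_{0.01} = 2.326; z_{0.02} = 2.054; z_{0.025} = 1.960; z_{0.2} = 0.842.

n = 11 pairs

For a paired (one-sample on differences) test: n = ((z_{α/2} + z_β) / d)².
z_{α/2} + z_β = 2.326 + 0.842 = 3.168.
n = (3.168 / 0.98)² = 3.233² = 10.45.
Round up.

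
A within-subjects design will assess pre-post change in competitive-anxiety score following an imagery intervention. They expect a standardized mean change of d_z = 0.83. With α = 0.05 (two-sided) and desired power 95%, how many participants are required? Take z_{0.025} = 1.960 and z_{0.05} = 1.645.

For a paired (one-sample on differences) test: n = ((z_{α/2} + z_β) / d)².
z_{α/2} + z_β = 1.960 + 1.645 = 3.605.
n = (3.605 / 0.83)² = 4.343² = 18.86.
Round up.

n = 19 pairs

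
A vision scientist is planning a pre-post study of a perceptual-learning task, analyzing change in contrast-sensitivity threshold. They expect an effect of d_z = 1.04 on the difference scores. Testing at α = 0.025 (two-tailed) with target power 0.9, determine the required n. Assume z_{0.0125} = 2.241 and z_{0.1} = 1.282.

n = 12 pairs

For a paired (one-sample on differences) test: n = ((z_{α/2} + z_β) / d)².
z_{α/2} + z_β = 2.241 + 1.282 = 3.523.
n = (3.523 / 1.04)² = 3.388² = 11.48.
Round up.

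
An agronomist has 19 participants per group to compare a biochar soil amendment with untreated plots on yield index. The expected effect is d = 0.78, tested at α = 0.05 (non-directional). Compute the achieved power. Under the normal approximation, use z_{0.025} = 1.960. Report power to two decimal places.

For two equal groups, power = Φ(d·√(n/2) − z_{α/2}).
d·√(n/2) = 0.78 × √(19/2) = 0.78 × 3.082 = 2.404.
z_β = 2.404 − 1.960 = 0.444.
Power = Φ(0.444) = 0.672.

power ≈ 0.67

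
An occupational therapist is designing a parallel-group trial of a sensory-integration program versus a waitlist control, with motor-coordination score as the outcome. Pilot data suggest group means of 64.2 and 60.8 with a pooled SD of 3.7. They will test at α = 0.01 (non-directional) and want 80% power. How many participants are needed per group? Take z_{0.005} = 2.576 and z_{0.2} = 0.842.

Cohen's d = |M₁ − M₂| / SD_pooled = |64.2 − 60.8| / 3.7 = 3.4 / 3.7 = 0.919.
For two independent groups with equal n: n = 2·((z_{α/2} + z_β) / d)².
z_{α/2} + z_β = 2.576 + 0.842 = 3.418.
n = 2 × (3.418 / 0.919)² = 2 × 3.719² = 2 × 13.83 = 27.7.
Round up to the next whole participant.

n = 28 per group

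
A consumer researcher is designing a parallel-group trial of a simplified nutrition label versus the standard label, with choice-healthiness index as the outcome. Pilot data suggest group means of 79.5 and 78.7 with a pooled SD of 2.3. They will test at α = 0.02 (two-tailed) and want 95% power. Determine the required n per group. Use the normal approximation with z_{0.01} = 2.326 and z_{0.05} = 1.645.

Cohen's d = |M₁ − M₂| / SD_pooled = |79.5 − 78.7| / 2.3 = 0.8 / 2.3 = 0.348.
For two independent groups with equal n: n = 2·((z_{α/2} + z_β) / d)².
z_{α/2} + z_β = 2.326 + 1.645 = 3.971.
n = 2 × (3.971 / 0.348)² = 2 × 11.411² = 2 × 130.21 = 260.4.
Round up to the next whole participant.

n = 261 per group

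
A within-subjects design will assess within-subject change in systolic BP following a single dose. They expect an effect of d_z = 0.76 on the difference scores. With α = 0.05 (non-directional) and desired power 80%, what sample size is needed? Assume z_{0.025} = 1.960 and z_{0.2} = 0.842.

For a paired (one-sample on differences) test: n = ((z_{α/2} + z_β) / d)².
z_{α/2} + z_β = 1.960 + 0.842 = 2.802.
n = (2.802 / 0.76)² = 3.687² = 13.59.
Round up.

n = 14 pairs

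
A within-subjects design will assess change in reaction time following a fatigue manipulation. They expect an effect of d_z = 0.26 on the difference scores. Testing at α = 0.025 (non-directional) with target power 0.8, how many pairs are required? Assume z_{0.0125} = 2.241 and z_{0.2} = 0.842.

n = 141 pairs

For a paired (one-sample on differences) test: n = ((z_{α/2} + z_β) / d)².
z_{α/2} + z_β = 2.241 + 0.842 = 3.083.
n = (3.083 / 0.26)² = 11.858² = 140.60.
Round up.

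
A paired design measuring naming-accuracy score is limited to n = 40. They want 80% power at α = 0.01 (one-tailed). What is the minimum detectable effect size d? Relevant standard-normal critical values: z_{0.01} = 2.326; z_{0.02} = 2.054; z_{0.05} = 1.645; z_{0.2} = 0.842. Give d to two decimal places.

For a single sample (or paired design) of n = 40: d_min = (z_{α} + z_β)/√n.
z-sum = 2.326 + 0.842 = 3.168.
d_min = 3.168 / √40 = 3.168 / 6.325 = 0.501.

d_min ≈ 0.50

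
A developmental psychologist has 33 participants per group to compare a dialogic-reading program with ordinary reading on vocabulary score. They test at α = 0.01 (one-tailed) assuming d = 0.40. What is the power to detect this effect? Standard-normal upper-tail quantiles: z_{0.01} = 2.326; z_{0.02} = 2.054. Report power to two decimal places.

For two equal groups, power = Φ(d·√(n/2) − z_{α}).
d·√(n/2) = 0.40 × √(33/2) = 0.40 × 4.062 = 1.625.
z_β = 1.625 − 2.326 = -0.701.
Power = Φ(-0.701) = 0.242.

power ≈ 0.24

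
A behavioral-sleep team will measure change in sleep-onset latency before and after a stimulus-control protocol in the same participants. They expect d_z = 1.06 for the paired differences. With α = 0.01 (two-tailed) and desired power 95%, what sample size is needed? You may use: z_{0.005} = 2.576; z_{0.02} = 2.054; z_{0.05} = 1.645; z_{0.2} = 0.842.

For a paired (one-sample on differences) test: n = ((z_{α/2} + z_β) / d)².
z_{α/2} + z_β = 2.576 + 1.645 = 4.221.
n = (4.221 / 1.06)² = 3.982² = 15.86.
Round up.

n = 16 pairs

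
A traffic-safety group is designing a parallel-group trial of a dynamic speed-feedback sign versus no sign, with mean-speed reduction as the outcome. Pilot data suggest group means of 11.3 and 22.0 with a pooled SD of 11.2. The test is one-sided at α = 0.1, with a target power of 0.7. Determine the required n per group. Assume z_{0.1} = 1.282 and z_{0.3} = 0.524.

Cohen's d = |M₁ − M₂| / SD_pooled = |11.3 − 22.0| / 11.2 = 10.7 / 11.2 = 0.955.
For two independent groups with equal n: n = 2·((z_{α} + z_β) / d)².
z_{α} + z_β = 1.282 + 0.524 = 1.806.
n = 2 × (1.806 / 0.955)² = 2 × 1.891² = 2 × 3.58 = 7.2.
Round up to the next whole participant.

n = 8 per group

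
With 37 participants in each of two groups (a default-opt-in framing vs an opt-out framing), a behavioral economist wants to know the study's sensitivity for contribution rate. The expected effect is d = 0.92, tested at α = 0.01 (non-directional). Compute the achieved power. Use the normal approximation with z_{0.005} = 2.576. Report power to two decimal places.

For two equal groups, power = Φ(d·√(n/2) − z_{α/2}).
d·√(n/2) = 0.92 × √(37/2) = 0.92 × 4.301 = 3.957.
z_β = 3.957 − 2.576 = 1.381.
Power = Φ(1.381) = 0.916.

power ≈ 0.92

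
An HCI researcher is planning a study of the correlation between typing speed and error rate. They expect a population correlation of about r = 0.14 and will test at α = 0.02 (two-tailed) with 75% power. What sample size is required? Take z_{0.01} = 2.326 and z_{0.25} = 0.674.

Fisher's z: C = ½·ln((1+r)/(1−r)) = ½·ln(1.3256) = 0.1409.
n = ((z_{α/2} + z_β)/C)² + 3.
(2.326 + 0.674) / 0.1409 = 3.000 / 0.1409 = 21.292.
n = 21.292² + 3 = 453.34 + 3 = 456.3.
Round up.

n = 457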